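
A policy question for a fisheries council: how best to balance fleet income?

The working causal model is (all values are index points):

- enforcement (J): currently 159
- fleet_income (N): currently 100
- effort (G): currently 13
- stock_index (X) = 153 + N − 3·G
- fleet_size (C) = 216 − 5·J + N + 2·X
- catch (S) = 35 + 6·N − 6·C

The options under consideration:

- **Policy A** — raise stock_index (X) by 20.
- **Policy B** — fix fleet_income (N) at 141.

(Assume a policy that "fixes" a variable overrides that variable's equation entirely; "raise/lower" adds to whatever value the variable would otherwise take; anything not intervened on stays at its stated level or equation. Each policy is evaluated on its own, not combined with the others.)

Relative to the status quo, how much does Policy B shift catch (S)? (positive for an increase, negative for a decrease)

-492

Baseline:
  J = 159
  N = 100
  G = 13
  X = 153 + 100 − 3·13 = 214
  C = 216 − 5·159 + 100 + 2·214 = -51
  S = 35 + 6·100 − 6·(-51) = 941
Policy B (N := 141):
  J = 159
  N = 141
  G = 13
  X = 153 + 141 − 3·13 = 255
  C = 216 − 5·159 + 141 + 2·255 = 72
  S = 35 + 6·141 − 6·72 = 449
Change in S: 449 − 941 = -492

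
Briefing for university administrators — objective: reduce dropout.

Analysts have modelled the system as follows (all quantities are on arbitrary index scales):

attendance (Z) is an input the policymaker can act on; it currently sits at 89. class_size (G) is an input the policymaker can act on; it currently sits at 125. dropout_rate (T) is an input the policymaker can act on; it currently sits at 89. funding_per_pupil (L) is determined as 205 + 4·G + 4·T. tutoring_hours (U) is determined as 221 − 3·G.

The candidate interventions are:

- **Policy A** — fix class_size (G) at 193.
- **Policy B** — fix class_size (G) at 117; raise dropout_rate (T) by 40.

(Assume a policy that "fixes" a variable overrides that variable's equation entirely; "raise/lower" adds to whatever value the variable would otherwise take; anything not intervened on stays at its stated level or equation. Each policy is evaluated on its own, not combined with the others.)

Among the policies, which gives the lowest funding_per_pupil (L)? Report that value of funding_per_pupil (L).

Policy A (G := 193):
  G = 193
  T = 89
  L = 205 + 4·193 + 4·89 = 1333
Policy B (G := 117, T + 40):
  G = 117
  T = 89 + 40 = 129
  L = 205 + 4·117 + 4·129 = 1189
Comparing — Policy A: L=1333, Policy B: L=1189. Lowest is 1189 (Policy B).

1189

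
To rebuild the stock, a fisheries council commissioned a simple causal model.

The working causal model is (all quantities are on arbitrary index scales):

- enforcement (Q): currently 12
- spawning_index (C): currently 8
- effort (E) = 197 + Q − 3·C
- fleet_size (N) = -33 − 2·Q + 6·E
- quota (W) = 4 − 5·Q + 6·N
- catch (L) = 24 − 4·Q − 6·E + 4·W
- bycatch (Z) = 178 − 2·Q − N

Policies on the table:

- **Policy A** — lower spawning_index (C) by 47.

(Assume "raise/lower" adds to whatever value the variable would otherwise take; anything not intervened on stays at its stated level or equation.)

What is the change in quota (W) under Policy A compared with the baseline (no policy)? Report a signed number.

Baseline:
  Q = 12
  C = 8
  E = 197 + 12 − 3·8 = 185
  N = -33 − 2·12 + 6·185 = 1053
  W = 4 − 5·12 + 6·1053 = 6262
Policy A (C − 47):
  Q = 12
  C = 8 − 47 = -39
  E = 197 + 12 − 3·(-39) = 326
  N = -33 − 2·12 + 6·326 = 1899
  W = 4 − 5·12 + 6·1899 = 11338
Change in W: 11338 − 6262 = 5076

5076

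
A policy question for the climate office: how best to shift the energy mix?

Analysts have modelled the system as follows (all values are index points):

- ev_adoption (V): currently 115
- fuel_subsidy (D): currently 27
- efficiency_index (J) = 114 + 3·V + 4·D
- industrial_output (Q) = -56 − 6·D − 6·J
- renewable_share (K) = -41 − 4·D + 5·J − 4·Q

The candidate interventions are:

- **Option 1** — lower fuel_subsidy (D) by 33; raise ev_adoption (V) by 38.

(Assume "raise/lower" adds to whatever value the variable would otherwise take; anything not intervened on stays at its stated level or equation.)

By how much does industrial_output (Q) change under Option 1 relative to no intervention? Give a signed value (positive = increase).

306

Baseline:
  V = 115
  D = 27
  J = 114 + 3·115 + 4·27 = 567
  Q = -56 − 6·27 − 6·567 = -3620
Option 1 (D − 33, V + 38):
  V = 115 + 38 = 153
  D = 27 − 33 = -6
  J = 114 + 3·153 + 4·(-6) = 549
  Q = -56 − 6·(-6) − 6·549 = -3314
Change in Q: -3314 − (-3620) = 306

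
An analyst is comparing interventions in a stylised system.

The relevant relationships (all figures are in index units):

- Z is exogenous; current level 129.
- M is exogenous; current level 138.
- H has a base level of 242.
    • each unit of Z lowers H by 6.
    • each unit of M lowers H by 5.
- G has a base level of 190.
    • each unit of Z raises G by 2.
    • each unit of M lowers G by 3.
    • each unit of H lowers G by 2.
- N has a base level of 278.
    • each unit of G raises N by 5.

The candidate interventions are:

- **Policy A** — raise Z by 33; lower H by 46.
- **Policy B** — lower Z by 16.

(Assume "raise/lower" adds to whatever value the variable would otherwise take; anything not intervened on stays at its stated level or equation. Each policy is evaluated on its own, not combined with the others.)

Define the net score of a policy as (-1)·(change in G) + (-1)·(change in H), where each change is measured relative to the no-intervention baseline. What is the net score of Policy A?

Baseline:
  Z = 129
  M = 138
  H = 242 − 6·129 − 5·138 = -1222
  G = 190 + 2·129 − 3·138 − 2·(-1222) = 2478
Policy A (Z + 33, H − 46):
  Z = 129 + 33 = 162
  M = 138
  H = 242 − 6·162 − 5·138 (−46 from intervention) = -1466
  G = 190 + 2·162 − 3·138 − 2·(-1466) = 3032
ΔG = 3032 − 2478 = 554; ΔH = -1466 − (-1222) = -244
Score = (-1)·554 + (-1)·(-244) = -310

-310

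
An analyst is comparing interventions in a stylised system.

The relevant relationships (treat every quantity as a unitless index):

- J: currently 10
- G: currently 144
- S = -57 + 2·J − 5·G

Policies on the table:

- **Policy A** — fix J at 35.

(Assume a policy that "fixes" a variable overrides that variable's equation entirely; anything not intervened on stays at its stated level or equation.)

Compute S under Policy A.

-707

Policy A (J := 35):
  J = 35
  G = 144
  S = -57 + 2·35 − 5·144 = -707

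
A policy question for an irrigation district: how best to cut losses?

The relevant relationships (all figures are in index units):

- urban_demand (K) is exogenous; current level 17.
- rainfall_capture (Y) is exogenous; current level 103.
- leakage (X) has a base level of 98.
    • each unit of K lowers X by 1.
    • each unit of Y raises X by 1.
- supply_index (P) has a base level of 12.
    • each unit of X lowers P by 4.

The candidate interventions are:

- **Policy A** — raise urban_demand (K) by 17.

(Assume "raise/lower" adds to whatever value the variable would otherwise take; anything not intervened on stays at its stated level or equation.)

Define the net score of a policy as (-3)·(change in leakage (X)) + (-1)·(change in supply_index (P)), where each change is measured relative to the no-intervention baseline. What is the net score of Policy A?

-17

Baseline:
  K = 17
  Y = 103
  X = 98 − 17 + 103 = 184
  P = 12 − 4·184 = -724
Policy A (K + 17):
  K = 17 + 17 = 34
  Y = 103
  X = 98 − 34 + 103 = 167
  P = 12 − 4·167 = -656
ΔX = 167 − 184 = -17; ΔP = -656 − (-724) = 68
Score = (-3)·(-17) + (-1)·68 = -17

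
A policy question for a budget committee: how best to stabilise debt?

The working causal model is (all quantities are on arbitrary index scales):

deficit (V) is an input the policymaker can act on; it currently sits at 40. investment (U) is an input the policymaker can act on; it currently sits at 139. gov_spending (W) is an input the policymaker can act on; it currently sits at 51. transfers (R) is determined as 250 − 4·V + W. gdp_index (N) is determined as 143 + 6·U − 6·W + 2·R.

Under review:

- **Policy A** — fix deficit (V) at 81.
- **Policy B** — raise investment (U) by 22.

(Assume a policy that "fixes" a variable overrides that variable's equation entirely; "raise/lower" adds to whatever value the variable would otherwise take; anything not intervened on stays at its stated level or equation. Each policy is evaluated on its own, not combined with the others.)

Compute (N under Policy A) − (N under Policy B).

-460

Policy A (V := 81):
  V = 81
  U = 139
  W = 51
  R = 250 − 4·81 + 51 = -23
  N = 143 + 6·139 − 6·51 + 2·(-23) = 625
Policy B (U + 22):
  V = 40
  U = 139 + 22 = 161
  W = 51
  R = 250 − 4·40 + 51 = 141
  N = 143 + 6·161 − 6·51 + 2·141 = 1085
N: 625 − 1085 = -460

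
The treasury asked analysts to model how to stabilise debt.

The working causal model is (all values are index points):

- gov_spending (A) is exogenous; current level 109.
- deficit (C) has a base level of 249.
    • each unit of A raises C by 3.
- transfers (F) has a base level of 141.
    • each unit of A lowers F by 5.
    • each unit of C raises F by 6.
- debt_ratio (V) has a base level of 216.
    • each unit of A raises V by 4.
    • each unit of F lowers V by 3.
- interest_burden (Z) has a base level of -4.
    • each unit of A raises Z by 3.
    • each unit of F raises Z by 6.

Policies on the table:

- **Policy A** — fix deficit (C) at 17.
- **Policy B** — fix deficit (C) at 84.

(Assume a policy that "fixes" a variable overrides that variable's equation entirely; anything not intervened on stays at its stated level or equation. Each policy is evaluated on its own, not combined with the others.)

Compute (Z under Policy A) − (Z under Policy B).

-2412

Policy A (C := 17):
  A = 109
  C = 17
  F = 141 − 5·109 + 6·17 = -302
  Z = -4 + 3·109 + 6·(-302) = -1489
Policy B (C := 84):
  A = 109
  C = 84
  F = 141 − 5·109 + 6·84 = 100
  Z = -4 + 3·109 + 6·100 = 923
Z: -1489 − 923 = -2412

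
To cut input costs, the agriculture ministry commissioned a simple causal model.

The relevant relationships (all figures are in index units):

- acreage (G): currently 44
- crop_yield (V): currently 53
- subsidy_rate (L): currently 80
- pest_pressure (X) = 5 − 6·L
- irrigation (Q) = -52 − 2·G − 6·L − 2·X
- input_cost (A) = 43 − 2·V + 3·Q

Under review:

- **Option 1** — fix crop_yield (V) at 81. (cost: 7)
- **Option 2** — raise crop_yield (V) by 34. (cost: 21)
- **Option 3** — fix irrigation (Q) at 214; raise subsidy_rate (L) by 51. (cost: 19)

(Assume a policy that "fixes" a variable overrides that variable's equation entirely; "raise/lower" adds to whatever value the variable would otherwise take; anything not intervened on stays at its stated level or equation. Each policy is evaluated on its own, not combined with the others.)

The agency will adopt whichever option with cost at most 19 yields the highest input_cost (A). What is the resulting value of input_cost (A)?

Option 1 (V := 81):
  G = 44
  V = 81
  L = 80
  X = 5 − 6·80 = -475
  Q = -52 − 2·44 − 6·80 − 2·(-475) = 330
  A = 43 − 2·81 + 3·330 = 871
Option 3 (Q := 214, L + 51):
  G = 44
  V = 53
  L = 80 + 51 = 131
  X = 5 − 6·131 = -781
  Q = 214
  A = 43 − 2·53 + 3·214 = 579
Comparing — Option 1: A=871, Option 3: A=579. Highest is 871 (Option 1).

871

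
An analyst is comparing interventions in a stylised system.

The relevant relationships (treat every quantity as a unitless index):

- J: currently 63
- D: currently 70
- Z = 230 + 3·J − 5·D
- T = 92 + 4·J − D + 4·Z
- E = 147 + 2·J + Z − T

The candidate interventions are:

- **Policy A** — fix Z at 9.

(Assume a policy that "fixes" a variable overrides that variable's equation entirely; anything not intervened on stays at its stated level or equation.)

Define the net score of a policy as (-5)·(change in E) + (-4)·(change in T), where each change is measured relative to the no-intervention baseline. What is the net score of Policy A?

Baseline:
  J = 63
  D = 70
  Z = 230 + 3·63 − 5·70 = 69
  T = 92 + 4·63 − 70 + 4·69 = 550
  E = 147 + 2·63 + 69 − 550 = -208
Policy A (Z := 9):
  J = 63
  D = 70
  Z = 9
  T = 92 + 4·63 − 70 + 4·9 = 310
  E = 147 + 2·63 + 9 − 310 = -28
ΔE = -28 − (-208) = 180; ΔT = 310 − 550 = -240
Score = (-5)·180 + (-4)·(-240) = 60

60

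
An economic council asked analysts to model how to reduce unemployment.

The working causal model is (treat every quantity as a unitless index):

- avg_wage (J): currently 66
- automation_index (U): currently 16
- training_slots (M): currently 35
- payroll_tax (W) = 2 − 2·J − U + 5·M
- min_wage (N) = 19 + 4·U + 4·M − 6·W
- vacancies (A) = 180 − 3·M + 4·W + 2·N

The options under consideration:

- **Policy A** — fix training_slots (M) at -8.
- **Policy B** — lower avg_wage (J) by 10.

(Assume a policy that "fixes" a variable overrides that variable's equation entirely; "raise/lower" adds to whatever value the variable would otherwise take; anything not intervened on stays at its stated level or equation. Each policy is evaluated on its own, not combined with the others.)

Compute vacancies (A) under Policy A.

Policy A (M := -8):
  J = 66
  U = 16
  M = -8
  W = 2 − 2·66 − 16 + 5·(-8) = -186
  N = 19 + 4·16 + 4·(-8) − 6·(-186) = 1167
  A = 180 − 3·(-8) + 4·(-186) + 2·1167 = 1794

1794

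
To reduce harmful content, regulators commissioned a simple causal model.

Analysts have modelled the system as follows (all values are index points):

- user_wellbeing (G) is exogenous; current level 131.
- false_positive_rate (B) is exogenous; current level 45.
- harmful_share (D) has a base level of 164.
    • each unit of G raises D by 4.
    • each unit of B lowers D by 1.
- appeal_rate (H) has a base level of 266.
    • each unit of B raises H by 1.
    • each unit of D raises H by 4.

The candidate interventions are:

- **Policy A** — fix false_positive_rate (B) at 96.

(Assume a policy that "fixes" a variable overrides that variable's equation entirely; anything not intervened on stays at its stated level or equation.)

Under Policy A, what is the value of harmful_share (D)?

Policy A (B := 96):
  G = 131
  B = 96
  D = 164 + 4·131 − 96 = 592

592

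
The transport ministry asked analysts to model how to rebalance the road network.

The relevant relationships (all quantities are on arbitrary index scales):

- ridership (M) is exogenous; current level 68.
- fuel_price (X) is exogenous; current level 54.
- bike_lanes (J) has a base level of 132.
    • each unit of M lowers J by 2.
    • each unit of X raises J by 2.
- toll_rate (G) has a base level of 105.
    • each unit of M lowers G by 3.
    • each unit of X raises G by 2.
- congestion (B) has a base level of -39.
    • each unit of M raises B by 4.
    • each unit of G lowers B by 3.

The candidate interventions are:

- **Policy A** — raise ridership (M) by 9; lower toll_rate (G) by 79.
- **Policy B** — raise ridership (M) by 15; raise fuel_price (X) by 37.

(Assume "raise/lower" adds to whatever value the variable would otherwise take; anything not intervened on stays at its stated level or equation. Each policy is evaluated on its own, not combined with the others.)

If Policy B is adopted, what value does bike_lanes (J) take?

148

Policy B (M + 15, X + 37):
  M = 68 + 15 = 83
  X = 54 + 37 = 91
  J = 132 − 2·83 + 2·91 = 148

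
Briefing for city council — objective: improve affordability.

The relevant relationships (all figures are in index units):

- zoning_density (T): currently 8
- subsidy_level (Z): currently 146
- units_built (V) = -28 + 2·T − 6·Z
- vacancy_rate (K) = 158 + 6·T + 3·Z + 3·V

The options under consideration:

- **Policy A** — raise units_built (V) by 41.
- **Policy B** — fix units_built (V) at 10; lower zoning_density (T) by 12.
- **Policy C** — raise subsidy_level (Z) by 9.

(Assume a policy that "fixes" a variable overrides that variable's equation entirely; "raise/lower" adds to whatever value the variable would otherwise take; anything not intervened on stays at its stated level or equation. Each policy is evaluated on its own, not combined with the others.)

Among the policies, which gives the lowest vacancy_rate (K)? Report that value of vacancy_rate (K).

Policy A (V + 41):
  T = 8
  Z = 146
  V = -28 + 2·8 − 6·146 (+41 from intervention) = -847
  K = 158 + 6·8 + 3·146 + 3·(-847) = -1897
Policy B (V := 10, T − 12):
  T = 8 − 12 = -4
  Z = 146
  V = 10
  K = 158 + 6·(-4) + 3·146 + 3·10 = 602
Policy C (Z + 9):
  T = 8
  Z = 146 + 9 = 155
  V = -28 + 2·8 − 6·155 = -942
  K = 158 + 6·8 + 3·155 + 3·(-942) = -2155
Comparing — Policy A: K=-1897, Policy B: K=602, Policy C: K=-2155. Lowest is -2155 (Policy C).

-2155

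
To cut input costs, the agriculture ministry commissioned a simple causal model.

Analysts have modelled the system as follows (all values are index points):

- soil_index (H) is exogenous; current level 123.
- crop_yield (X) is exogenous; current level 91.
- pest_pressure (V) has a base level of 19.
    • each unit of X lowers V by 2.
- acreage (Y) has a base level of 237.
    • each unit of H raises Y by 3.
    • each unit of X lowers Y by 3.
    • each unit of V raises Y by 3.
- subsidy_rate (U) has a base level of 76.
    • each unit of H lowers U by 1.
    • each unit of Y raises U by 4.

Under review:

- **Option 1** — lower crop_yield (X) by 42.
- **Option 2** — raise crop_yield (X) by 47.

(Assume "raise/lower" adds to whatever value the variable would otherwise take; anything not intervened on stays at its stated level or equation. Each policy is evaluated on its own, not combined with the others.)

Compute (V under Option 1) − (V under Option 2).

178

Option 1 (X − 42):
  X = 91 − 42 = 49
  V = 19 − 2·49 = -79
Option 2 (X + 47):
  X = 91 + 47 = 138
  V = 19 − 2·138 = -257
V: -79 − (-257) = 178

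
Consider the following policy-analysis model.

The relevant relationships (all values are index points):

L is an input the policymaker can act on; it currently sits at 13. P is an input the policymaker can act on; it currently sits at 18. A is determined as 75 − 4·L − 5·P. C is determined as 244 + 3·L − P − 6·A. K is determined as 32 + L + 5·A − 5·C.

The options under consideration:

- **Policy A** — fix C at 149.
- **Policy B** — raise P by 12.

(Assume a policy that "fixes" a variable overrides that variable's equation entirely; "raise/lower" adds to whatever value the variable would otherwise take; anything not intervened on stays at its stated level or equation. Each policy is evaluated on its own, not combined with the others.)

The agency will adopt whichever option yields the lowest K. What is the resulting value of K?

-5665

Policy A (C := 149):
  L = 13
  P = 18
  A = 75 − 4·13 − 5·18 = -67
  C = 149
  K = 32 + 13 + 5·(-67) − 5·149 = -1035
Policy B (P + 12):
  L = 13
  P = 18 + 12 = 30
  A = 75 − 4·13 − 5·30 = -127
  C = 244 + 3·13 − 30 − 6·(-127) = 1015
  K = 32 + 13 + 5·(-127) − 5·1015 = -5665
Comparing — Policy A: K=-1035, Policy B: K=-5665. Lowest is -5665 (Policy B).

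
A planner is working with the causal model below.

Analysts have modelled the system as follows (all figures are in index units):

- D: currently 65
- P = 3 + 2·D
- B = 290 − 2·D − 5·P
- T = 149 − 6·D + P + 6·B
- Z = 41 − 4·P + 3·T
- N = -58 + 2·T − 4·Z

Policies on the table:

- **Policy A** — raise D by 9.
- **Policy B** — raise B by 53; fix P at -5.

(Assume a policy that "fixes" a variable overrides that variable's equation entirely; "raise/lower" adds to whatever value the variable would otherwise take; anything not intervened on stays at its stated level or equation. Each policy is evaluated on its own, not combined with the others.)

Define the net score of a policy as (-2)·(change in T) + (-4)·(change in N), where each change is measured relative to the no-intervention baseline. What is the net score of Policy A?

-27144

Baseline:
  D = 65
  P = 3 + 2·65 = 133
  B = 290 − 2·65 − 5·133 = -505
  T = 149 − 6·65 + 133 + 6·(-505) = -3138
  Z = 41 − 4·133 + 3·(-3138) = -9905
  N = -58 + 2·(-3138) − 4·(-9905) = 33286
Policy A (D + 9):
  D = 65 + 9 = 74
  P = 3 + 2·74 = 151
  B = 290 − 2·74 − 5·151 = -613
  T = 149 − 6·74 + 151 + 6·(-613) = -3822
  Z = 41 − 4·151 + 3·(-3822) = -12029
  N = -58 + 2·(-3822) − 4·(-12029) = 40414
ΔT = -3822 − (-3138) = -684; ΔN = 40414 − 33286 = 7128
Score = (-2)·(-684) + (-4)·7128 = -27144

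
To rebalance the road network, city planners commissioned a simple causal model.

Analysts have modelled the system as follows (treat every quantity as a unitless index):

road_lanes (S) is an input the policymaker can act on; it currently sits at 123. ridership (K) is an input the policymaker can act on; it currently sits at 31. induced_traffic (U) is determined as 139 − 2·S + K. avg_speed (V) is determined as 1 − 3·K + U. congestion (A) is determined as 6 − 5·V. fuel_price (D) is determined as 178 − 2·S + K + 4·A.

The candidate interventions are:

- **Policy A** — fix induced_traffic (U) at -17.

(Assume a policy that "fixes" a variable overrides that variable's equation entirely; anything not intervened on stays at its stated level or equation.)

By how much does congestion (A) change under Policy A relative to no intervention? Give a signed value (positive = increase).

Baseline:
  S = 123
  K = 31
  U = 139 − 2·123 + 31 = -76
  V = 1 − 3·31 + (-76) = -168
  A = 6 − 5·(-168) = 846
Policy A (U := -17):
  S = 123
  K = 31
  U = -17
  V = 1 − 3·31 + (-17) = -109
  A = 6 − 5·(-109) = 551
Change in A: 551 − 846 = -295

-295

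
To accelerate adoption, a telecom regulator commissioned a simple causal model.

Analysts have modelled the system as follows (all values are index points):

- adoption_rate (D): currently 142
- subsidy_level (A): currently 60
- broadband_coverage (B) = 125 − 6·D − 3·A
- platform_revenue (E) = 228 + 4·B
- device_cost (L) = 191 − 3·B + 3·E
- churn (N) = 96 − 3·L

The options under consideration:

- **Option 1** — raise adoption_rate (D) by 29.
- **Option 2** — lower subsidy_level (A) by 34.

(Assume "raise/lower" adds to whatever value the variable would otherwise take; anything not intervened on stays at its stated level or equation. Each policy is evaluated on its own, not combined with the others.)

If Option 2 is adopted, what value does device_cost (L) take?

Option 2 (A − 34):
  D = 142
  A = 60 − 34 = 26
  B = 125 − 6·142 − 3·26 = -805
  E = 228 + 4·(-805) = -2992
  L = 191 − 3·(-805) + 3·(-2992) = -6370

-6370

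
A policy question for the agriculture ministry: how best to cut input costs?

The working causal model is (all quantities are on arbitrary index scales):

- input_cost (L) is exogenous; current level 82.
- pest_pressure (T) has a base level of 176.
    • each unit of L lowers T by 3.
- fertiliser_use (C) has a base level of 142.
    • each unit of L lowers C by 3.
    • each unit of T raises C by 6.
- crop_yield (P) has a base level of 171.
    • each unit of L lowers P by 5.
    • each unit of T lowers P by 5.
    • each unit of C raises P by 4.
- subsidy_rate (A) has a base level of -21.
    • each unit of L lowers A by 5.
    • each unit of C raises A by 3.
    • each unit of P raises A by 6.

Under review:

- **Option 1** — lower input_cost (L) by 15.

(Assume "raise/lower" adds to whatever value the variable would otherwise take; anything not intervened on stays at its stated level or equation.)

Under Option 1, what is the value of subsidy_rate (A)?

Option 1 (L − 15):
  L = 82 − 15 = 67
  T = 176 − 3·67 = -25
  C = 142 − 3·67 + 6·(-25) = -209
  P = 171 − 5·67 − 5·(-25) + 4·(-209) = -875
  A = -21 − 5·67 + 3·(-209) + 6·(-875) = -6233

-6233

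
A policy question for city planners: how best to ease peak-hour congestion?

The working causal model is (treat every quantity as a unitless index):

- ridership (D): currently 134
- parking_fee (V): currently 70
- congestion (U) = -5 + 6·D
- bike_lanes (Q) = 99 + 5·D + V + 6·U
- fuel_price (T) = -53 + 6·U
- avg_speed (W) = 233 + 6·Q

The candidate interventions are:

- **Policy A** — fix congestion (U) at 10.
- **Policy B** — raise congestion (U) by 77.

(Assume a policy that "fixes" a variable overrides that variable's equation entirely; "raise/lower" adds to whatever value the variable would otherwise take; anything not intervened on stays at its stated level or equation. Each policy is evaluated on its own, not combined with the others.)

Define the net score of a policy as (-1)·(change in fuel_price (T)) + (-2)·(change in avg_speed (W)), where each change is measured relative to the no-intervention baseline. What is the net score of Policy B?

Baseline:
  D = 134
  V = 70
  U = -5 + 6·134 = 799
  Q = 99 + 5·134 + 70 + 6·799 = 5633
  T = -53 + 6·799 = 4741
  W = 233 + 6·5633 = 34031
Policy B (U + 77):
  D = 134
  V = 70
  U = -5 + 6·134 (+77 from intervention) = 876
  Q = 99 + 5·134 + 70 + 6·876 = 6095
  T = -53 + 6·876 = 5203
  W = 233 + 6·6095 = 36803
ΔT = 5203 − 4741 = 462; ΔW = 36803 − 34031 = 2772
Score = (-1)·462 + (-2)·2772 = -6006

-6006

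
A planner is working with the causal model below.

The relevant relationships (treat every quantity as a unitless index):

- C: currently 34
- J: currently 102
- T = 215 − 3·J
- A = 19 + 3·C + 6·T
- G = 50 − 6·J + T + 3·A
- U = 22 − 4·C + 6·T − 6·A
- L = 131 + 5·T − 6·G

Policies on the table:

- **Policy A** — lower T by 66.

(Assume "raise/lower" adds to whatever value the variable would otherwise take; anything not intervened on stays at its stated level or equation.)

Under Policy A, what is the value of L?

18438

Policy A (T − 66):
  C = 34
  J = 102
  T = 215 − 3·102 (−66 from intervention) = -157
  A = 19 + 3·34 + 6·(-157) = -821
  G = 50 − 6·102 + (-157) + 3·(-821) = -3182
  L = 131 + 5·(-157) − 6·(-3182) = 18438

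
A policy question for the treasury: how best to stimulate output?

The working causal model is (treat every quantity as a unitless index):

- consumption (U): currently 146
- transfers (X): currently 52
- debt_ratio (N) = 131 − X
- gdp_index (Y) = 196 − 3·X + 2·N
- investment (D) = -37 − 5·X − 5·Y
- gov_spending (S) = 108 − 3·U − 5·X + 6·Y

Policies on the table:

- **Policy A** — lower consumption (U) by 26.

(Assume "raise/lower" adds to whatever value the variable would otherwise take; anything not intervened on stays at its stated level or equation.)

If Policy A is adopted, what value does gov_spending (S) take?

676

Policy A (U − 26):
  U = 146 − 26 = 120
  X = 52
  N = 131 − 52 = 79
  Y = 196 − 3·52 + 2·79 = 198
  S = 108 − 3·120 − 5·52 + 6·198 = 676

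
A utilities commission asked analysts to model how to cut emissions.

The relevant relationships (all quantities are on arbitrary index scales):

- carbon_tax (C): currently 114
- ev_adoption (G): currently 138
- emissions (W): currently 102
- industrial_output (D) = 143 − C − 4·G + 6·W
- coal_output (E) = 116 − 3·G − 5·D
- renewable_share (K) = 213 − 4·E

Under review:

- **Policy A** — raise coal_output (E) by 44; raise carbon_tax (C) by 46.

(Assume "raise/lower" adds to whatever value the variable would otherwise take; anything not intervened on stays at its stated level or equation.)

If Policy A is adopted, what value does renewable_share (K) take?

2089

Policy A (E + 44, C + 46):
  C = 114 + 46 = 160
  G = 138
  W = 102
  D = 143 − 160 − 4·138 + 6·102 = 43
  E = 116 − 3·138 − 5·43 (+44 from intervention) = -469
  K = 213 − 4·(-469) = 2089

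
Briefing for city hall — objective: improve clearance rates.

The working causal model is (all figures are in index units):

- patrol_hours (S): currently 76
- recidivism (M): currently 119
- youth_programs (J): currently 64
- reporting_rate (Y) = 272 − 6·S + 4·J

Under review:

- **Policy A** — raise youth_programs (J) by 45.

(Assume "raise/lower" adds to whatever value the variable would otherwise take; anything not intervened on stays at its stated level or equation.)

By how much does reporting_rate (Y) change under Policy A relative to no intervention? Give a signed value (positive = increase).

Baseline:
  S = 76
  J = 64
  Y = 272 − 6·76 + 4·64 = 72
Policy A (J + 45):
  S = 76
  J = 64 + 45 = 109
  Y = 272 − 6·76 + 4·109 = 252
Change in Y: 252 − 72 = 180

180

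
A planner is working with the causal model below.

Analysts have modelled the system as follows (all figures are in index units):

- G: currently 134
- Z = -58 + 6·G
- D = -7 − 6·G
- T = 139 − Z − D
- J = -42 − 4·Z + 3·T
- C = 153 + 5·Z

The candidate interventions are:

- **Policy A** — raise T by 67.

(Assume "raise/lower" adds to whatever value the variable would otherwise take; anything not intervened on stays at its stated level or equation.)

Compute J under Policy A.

Policy A (T + 67):
  G = 134
  Z = -58 + 6·134 = 746
  D = -7 − 6·134 = -811
  T = 139 − 746 − (-811) (+67 from intervention) = 271
  J = -42 − 4·746 + 3·271 = -2213

-2213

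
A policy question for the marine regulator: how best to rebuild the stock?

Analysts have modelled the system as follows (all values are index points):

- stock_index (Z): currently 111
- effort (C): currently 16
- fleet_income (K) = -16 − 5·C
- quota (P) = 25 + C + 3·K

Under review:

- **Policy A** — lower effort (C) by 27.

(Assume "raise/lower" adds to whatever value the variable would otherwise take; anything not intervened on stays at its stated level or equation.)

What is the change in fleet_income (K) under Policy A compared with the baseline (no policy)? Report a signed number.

135

Baseline:
  C = 16
  K = -16 − 5·16 = -96
Policy A (C − 27):
  C = 16 − 27 = -11
  K = -16 − 5·(-11) = 39
Change in K: 39 − (-96) = 135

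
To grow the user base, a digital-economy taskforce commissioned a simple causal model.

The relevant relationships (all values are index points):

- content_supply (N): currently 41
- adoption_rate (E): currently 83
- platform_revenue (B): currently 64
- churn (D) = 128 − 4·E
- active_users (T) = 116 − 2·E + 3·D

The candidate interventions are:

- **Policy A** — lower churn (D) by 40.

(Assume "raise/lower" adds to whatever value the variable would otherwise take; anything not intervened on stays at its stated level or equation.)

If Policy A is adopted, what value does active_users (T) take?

-782

Policy A (D − 40):
  E = 83
  D = 128 − 4·83 (−40 from intervention) = -244
  T = 116 − 2·83 + 3·(-244) = -782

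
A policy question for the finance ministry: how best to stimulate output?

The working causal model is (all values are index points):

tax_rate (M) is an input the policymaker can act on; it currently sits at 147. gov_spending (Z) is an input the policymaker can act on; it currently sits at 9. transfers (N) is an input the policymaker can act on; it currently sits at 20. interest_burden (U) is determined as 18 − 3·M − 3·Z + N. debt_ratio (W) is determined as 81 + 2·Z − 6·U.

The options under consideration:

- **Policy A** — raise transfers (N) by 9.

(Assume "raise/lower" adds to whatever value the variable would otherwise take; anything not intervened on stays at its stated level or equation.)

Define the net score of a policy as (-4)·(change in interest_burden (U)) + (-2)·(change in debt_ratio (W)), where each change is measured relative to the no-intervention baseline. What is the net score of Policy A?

Baseline:
  M = 147
  Z = 9
  N = 20
  U = 18 − 3·147 − 3·9 + 20 = -430
  W = 81 + 2·9 − 6·(-430) = 2679
Policy A (N + 9):
  M = 147
  Z = 9
  N = 20 + 9 = 29
  U = 18 − 3·147 − 3·9 + 29 = -421
  W = 81 + 2·9 − 6·(-421) = 2625
ΔU = -421 − (-430) = 9; ΔW = 2625 − 2679 = -54
Score = (-4)·9 + (-2)·(-54) = 72

72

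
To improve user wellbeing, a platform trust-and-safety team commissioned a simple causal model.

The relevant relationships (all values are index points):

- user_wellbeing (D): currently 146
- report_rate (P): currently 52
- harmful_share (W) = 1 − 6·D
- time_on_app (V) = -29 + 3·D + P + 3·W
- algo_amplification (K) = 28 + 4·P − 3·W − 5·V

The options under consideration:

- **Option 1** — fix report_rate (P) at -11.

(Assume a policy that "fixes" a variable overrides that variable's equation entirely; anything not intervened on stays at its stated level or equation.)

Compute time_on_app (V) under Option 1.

-2227

Option 1 (P := -11):
  D = 146
  P = -11
  W = 1 − 6·146 = -875
  V = -29 + 3·146 + (-11) + 3·(-875) = -2227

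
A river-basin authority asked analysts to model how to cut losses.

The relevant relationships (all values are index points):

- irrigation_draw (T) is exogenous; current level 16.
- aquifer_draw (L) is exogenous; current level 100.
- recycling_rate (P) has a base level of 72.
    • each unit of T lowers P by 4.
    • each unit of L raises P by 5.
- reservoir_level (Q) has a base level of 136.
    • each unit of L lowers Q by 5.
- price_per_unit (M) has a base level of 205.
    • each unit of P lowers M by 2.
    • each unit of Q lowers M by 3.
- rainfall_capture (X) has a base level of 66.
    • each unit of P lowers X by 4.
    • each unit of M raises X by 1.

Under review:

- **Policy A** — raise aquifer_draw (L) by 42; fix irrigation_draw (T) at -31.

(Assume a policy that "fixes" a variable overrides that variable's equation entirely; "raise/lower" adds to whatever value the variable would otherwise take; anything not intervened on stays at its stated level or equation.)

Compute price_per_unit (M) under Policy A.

115

Policy A (L + 42, T := -31):
  T = -31
  L = 100 + 42 = 142
  P = 72 − 4·(-31) + 5·142 = 906
  Q = 136 − 5·142 = -574
  M = 205 − 2·906 − 3·(-574) = 115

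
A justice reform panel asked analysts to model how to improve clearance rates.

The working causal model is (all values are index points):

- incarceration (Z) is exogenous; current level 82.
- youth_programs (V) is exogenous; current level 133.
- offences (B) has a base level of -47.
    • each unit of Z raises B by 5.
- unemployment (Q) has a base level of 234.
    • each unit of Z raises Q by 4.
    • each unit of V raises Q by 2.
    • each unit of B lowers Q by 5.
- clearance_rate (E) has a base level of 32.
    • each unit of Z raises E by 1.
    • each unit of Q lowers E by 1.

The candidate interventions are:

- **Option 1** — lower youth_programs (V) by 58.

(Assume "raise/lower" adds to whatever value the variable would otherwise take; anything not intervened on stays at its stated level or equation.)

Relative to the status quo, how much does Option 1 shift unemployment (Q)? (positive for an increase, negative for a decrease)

Baseline:
  Z = 82
  V = 133
  B = -47 + 5·82 = 363
  Q = 234 + 4·82 + 2·133 − 5·363 = -987
Option 1 (V − 58):
  Z = 82
  V = 133 − 58 = 75
  B = -47 + 5·82 = 363
  Q = 234 + 4·82 + 2·75 − 5·363 = -1103
Change in Q: -1103 − (-987) = -116

-116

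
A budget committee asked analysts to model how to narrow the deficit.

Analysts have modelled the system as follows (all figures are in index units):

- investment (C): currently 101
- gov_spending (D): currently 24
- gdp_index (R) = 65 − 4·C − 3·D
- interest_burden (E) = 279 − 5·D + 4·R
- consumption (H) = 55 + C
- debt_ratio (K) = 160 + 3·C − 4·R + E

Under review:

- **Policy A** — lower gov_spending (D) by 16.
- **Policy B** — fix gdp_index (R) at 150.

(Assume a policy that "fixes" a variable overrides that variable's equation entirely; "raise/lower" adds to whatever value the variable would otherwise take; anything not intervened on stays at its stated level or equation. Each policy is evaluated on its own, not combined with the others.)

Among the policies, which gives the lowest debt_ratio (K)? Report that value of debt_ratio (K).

Policy A (D − 16):
  C = 101
  D = 24 − 16 = 8
  R = 65 − 4·101 − 3·8 = -363
  E = 279 − 5·8 + 4·(-363) = -1213
  K = 160 + 3·101 − 4·(-363) + (-1213) = 702
Policy B (R := 150):
  C = 101
  D = 24
  R = 150
  E = 279 − 5·24 + 4·150 = 759
  K = 160 + 3·101 − 4·150 + 759 = 622
Comparing — Policy A: K=702, Policy B: K=622. Lowest is 622 (Policy B).

622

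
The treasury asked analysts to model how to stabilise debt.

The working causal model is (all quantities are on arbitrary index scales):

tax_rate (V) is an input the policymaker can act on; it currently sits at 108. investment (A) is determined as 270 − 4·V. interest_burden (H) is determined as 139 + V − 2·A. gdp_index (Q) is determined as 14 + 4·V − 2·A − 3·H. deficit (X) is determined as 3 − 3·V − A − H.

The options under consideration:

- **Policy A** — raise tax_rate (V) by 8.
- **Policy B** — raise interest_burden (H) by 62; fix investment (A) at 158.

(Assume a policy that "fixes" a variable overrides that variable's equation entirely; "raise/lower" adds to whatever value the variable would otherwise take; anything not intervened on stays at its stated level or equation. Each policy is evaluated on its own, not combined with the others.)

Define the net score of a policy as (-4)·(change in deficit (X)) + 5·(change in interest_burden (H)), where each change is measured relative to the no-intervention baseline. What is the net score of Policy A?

Baseline:
  V = 108
  A = 270 − 4·108 = -162
  H = 139 + 108 − 2·(-162) = 571
  X = 3 − 3·108 − (-162) − 571 = -730
Policy A (V + 8):
  V = 108 + 8 = 116
  A = 270 − 4·116 = -194
  H = 139 + 116 − 2·(-194) = 643
  X = 3 − 3·116 − (-194) − 643 = -794
ΔX = -794 − (-730) = -64; ΔH = 643 − 571 = 72
Score = (-4)·(-64) + 5·72 = 616

616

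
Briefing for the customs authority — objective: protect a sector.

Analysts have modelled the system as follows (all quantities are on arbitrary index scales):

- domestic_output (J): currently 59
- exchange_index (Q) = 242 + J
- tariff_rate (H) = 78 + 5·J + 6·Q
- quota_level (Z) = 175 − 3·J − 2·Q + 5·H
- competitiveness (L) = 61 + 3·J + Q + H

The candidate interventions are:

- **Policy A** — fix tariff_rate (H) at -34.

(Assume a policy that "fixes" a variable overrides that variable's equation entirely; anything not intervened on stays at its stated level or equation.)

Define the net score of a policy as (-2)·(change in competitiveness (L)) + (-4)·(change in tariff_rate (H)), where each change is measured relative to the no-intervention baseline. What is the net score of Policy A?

Baseline:
  J = 59
  Q = 242 + 59 = 301
  H = 78 + 5·59 + 6·301 = 2179
  L = 61 + 3·59 + 301 + 2179 = 2718
Policy A (H := -34):
  J = 59
  Q = 242 + 59 = 301
  H = -34
  L = 61 + 3·59 + 301 + (-34) = 505
ΔL = 505 − 2718 = -2213; ΔH = -34 − 2179 = -2213
Score = (-2)·(-2213) + (-4)·(-2213) = 13278

13278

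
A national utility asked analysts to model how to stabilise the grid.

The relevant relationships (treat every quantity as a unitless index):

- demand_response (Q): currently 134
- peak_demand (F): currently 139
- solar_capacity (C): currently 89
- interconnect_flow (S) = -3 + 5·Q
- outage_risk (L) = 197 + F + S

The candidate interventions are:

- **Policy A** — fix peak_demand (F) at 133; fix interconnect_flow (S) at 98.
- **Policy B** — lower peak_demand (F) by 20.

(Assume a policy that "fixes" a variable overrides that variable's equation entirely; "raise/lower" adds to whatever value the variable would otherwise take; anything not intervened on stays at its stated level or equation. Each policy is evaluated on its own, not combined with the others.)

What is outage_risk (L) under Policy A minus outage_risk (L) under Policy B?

Policy A (F := 133, S := 98):
  Q = 134
  F = 133
  S = 98
  L = 197 + 133 + 98 = 428
Policy B (F − 20):
  Q = 134
  F = 139 − 20 = 119
  S = -3 + 5·134 = 667
  L = 197 + 119 + 667 = 983
L: 428 − 983 = -555

-555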